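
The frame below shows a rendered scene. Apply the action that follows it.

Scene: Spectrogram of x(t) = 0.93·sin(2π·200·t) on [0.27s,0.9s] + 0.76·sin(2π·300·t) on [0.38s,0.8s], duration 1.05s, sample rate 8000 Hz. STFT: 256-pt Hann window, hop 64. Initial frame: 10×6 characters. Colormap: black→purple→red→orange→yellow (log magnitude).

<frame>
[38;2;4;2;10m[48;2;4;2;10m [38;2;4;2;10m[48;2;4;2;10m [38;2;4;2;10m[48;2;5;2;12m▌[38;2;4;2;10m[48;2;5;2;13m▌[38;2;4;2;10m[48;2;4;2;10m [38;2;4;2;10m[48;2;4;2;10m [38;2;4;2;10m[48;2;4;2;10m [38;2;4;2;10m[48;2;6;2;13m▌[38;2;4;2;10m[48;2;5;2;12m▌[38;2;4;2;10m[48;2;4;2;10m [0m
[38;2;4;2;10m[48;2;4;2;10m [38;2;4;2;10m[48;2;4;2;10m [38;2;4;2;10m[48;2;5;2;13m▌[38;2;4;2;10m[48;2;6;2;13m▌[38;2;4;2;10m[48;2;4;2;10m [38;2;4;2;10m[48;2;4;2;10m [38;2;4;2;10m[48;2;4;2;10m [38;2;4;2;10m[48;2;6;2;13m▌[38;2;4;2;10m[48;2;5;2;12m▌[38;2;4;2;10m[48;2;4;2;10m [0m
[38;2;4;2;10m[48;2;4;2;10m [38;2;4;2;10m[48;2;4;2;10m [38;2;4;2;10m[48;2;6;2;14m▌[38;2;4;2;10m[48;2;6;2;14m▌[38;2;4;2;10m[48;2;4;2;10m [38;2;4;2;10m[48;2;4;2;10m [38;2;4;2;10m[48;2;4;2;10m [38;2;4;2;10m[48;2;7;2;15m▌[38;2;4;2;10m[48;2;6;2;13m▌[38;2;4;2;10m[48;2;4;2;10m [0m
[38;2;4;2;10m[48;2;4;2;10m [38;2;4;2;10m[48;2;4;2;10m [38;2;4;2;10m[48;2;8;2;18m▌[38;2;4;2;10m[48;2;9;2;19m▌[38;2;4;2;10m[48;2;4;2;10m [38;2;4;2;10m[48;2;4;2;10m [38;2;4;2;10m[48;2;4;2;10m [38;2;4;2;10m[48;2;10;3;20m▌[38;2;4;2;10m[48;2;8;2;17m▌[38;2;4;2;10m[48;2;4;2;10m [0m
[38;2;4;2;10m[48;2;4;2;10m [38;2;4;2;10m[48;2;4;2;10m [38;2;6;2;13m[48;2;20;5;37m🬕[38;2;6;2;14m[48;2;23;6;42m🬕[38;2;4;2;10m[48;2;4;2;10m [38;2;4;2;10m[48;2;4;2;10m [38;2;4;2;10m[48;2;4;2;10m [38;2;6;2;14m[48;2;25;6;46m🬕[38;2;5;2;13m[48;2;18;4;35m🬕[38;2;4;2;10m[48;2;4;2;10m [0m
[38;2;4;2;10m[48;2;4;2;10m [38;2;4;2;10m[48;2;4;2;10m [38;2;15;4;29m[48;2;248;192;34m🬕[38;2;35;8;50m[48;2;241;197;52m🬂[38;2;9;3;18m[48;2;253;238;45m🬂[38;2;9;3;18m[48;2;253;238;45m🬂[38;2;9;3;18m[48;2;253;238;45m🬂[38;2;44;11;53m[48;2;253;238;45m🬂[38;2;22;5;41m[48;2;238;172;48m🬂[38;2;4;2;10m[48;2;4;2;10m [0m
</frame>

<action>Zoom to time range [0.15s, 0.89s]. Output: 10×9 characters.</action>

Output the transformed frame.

<frame>
[38;2;4;2;10m[48;2;4;2;10m [38;2;4;2;11m[48;2;5;2;12m▌[38;2;4;2;10m[48;2;4;2;10m [38;2;6;2;13m[48;2;4;2;10m▌[38;2;4;2;10m[48;2;4;2;10m [38;2;4;2;10m[48;2;4;2;10m [38;2;4;2;10m[48;2;4;2;10m [38;2;4;2;10m[48;2;4;2;10m [38;2;4;2;10m[48;2;4;2;11m▌[38;2;6;2;13m[48;2;4;2;10m▌[0m
[38;2;4;2;10m[48;2;4;2;10m [38;2;4;2;11m[48;2;5;2;13m▌[38;2;4;2;10m[48;2;4;2;10m [38;2;6;2;13m[48;2;4;2;10m▌[38;2;4;2;10m[48;2;4;2;10m [38;2;4;2;10m[48;2;4;2;10m [38;2;4;2;10m[48;2;4;2;10m [38;2;4;2;10m[48;2;4;2;10m [38;2;4;2;10m[48;2;4;2;11m▌[38;2;6;2;13m[48;2;4;2;10m▌[0m
[38;2;4;2;10m[48;2;4;2;10m [38;2;5;2;11m[48;2;6;2;13m▌[38;2;4;2;10m[48;2;4;2;10m [38;2;4;2;10m[48;2;6;2;13m▐[38;2;4;2;10m[48;2;4;2;10m [38;2;4;2;10m[48;2;4;2;10m [38;2;4;2;10m[48;2;4;2;10m [38;2;4;2;10m[48;2;4;2;10m [38;2;4;2;10m[48;2;4;2;11m▌[38;2;4;2;10m[48;2;6;2;13m▐[0m
[38;2;4;2;10m[48;2;4;2;10m [38;2;5;2;12m[48;2;6;2;14m▌[38;2;4;2;10m[48;2;4;2;10m [38;2;4;2;10m[48;2;6;2;14m▐[38;2;4;2;10m[48;2;4;2;10m [38;2;4;2;10m[48;2;4;2;10m [38;2;4;2;10m[48;2;4;2;10m [38;2;4;2;10m[48;2;4;2;10m [38;2;4;2;10m[48;2;5;2;11m🬝[38;2;4;2;10m[48;2;6;2;14m▐[0m
[38;2;4;2;10m[48;2;4;2;10m [38;2;5;2;12m[48;2;7;2;15m▌[38;2;4;2;10m[48;2;4;2;10m [38;2;4;2;10m[48;2;7;2;17m▐[38;2;4;2;10m[48;2;4;2;10m [38;2;4;2;10m[48;2;4;2;10m [38;2;4;2;10m[48;2;4;2;10m [38;2;4;2;10m[48;2;4;2;10m [38;2;4;2;10m[48;2;5;2;11m▌[38;2;4;2;10m[48;2;7;2;17m▐[0m
[38;2;4;2;10m[48;2;4;2;10m [38;2;6;2;14m[48;2;9;2;18m▌[38;2;4;2;10m[48;2;4;2;10m [38;2;4;2;10m[48;2;10;3;20m▐[38;2;4;2;10m[48;2;4;2;10m [38;2;4;2;10m[48;2;4;2;10m [38;2;4;2;10m[48;2;4;2;10m [38;2;4;2;10m[48;2;4;2;10m [38;2;4;2;10m[48;2;6;2;13m🬕[38;2;4;2;10m[48;2;10;3;20m▐[0m
[38;2;4;2;10m[48;2;4;2;10m [38;2;9;2;19m[48;2;15;4;28m🬕[38;2;4;2;10m[48;2;4;2;11m🬝[38;2;4;2;10m[48;2;16;4;30m▐[38;2;4;2;10m[48;2;4;2;10m [38;2;4;2;10m[48;2;4;2;10m [38;2;4;2;10m[48;2;4;2;10m [38;2;4;2;10m[48;2;4;2;10m [38;2;4;2;10m[48;2;8;2;16m▌[38;2;4;2;10m[48;2;15;4;30m▐[0m
[38;2;4;2;10m[48;2;4;2;10m [38;2;20;5;37m[48;2;37;8;66m🬕[38;2;4;2;10m[48;2;5;2;12m🬄[38;2;11;3;21m[48;2;58;14;78m🬨[38;2;4;2;10m[48;2;9;3;18m🬎[38;2;4;2;10m[48;2;9;3;18m🬎[38;2;4;2;10m[48;2;9;3;18m🬎[38;2;4;2;10m[48;2;9;3;18m🬎[38;2;7;2;15m[48;2;23;5;42m🬕[38;2;9;3;20m[48;2;58;14;78m🬨[0m
[38;2;4;2;10m[48;2;4;2;10m [38;2;142;36;83m[48;2;238;173;48m🬕[38;2;35;8;61m[48;2;254;248;49m🬰[38;2;253;239;45m[48;2;94;23;86m🬎[38;2;253;239;45m[48;2;50;11;88m🬎[38;2;253;239;45m[48;2;50;11;88m🬎[38;2;253;239;45m[48;2;50;11;88m🬎[38;2;253;239;45m[48;2;50;11;88m🬎[38;2;253;239;45m[48;2;72;17;87m🬎[38;2;69;17;69m[48;2;253;229;41m🬯[0m
</frame>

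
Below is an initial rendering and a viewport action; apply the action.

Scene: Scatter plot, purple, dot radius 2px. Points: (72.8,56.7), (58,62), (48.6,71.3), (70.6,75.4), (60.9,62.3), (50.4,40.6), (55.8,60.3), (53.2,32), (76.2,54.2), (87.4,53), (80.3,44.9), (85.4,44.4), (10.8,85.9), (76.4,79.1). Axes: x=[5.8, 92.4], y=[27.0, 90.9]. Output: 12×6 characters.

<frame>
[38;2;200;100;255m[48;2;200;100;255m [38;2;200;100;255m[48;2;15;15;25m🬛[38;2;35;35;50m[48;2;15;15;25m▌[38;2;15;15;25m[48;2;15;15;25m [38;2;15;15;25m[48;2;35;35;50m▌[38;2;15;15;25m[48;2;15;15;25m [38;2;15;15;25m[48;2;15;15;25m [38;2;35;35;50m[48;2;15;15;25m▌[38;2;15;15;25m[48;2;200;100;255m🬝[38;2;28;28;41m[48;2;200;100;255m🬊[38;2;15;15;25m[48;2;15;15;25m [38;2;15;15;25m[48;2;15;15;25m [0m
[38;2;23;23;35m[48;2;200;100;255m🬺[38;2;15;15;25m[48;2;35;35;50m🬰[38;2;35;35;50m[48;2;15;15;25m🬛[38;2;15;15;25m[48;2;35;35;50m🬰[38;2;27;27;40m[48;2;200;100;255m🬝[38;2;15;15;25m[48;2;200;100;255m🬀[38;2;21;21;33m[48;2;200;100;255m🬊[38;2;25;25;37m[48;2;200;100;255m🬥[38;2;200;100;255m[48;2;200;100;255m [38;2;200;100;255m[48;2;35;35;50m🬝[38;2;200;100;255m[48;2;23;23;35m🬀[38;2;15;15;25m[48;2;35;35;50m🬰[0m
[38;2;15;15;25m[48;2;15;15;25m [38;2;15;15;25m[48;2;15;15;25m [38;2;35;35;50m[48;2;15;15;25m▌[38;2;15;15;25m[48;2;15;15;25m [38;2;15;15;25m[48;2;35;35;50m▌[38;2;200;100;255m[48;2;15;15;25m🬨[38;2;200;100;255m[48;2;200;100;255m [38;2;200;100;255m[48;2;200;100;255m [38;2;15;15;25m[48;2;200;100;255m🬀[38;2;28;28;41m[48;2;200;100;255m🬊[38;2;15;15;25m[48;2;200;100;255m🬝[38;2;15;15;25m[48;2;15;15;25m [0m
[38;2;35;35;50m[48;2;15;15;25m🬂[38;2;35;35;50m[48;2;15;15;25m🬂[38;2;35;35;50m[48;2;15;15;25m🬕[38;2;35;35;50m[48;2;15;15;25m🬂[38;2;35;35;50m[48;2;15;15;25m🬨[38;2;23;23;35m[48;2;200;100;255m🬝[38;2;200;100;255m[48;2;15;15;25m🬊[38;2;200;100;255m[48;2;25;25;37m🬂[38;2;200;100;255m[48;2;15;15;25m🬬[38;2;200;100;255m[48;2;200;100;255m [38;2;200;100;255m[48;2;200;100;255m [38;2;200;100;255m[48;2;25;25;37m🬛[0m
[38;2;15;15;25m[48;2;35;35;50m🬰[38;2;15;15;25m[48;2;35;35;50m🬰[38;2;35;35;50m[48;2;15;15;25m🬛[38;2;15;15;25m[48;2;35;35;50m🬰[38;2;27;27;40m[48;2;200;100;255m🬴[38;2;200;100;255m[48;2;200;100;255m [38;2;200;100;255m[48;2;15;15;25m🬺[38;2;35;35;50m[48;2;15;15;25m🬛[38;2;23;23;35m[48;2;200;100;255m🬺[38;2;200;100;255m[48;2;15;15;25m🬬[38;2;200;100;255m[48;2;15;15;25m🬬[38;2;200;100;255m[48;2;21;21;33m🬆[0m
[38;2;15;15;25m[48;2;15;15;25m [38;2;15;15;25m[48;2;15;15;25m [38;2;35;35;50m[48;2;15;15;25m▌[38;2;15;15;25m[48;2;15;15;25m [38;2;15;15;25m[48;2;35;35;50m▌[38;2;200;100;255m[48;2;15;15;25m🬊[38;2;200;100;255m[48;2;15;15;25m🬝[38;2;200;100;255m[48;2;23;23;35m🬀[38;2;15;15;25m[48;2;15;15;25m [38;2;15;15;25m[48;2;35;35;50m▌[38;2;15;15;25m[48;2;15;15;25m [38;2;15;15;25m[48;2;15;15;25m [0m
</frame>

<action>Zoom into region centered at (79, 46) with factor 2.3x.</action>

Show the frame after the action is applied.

<frame>
[38;2;15;15;25m[48;2;15;15;25m [38;2;15;15;25m[48;2;15;15;25m [38;2;27;27;40m[48;2;200;100;255m🬴[38;2;200;100;255m[48;2;200;100;255m [38;2;200;100;255m[48;2;35;35;50m🬺[38;2;15;15;25m[48;2;200;100;255m🬬[38;2;15;15;25m[48;2;15;15;25m [38;2;35;35;50m[48;2;15;15;25m▌[38;2;15;15;25m[48;2;200;100;255m🬬[38;2;15;15;25m[48;2;35;35;50m▌[38;2;15;15;25m[48;2;15;15;25m [38;2;15;15;25m[48;2;15;15;25m [0m
[38;2;15;15;25m[48;2;35;35;50m🬰[38;2;15;15;25m[48;2;35;35;50m🬰[38;2;35;35;50m[48;2;15;15;25m🬛[38;2;23;23;35m[48;2;200;100;255m🬺[38;2;200;100;255m[48;2;15;15;25m🬬[38;2;200;100;255m[48;2;21;21;33m🬆[38;2;15;15;25m[48;2;35;35;50m🬰[38;2;35;35;50m[48;2;200;100;255m🬐[38;2;200;100;255m[48;2;200;100;255m [38;2;27;27;40m[48;2;200;100;255m🬸[38;2;15;15;25m[48;2;35;35;50m🬰[38;2;15;15;25m[48;2;35;35;50m🬰[0m
[38;2;15;15;25m[48;2;15;15;25m [38;2;15;15;25m[48;2;15;15;25m [38;2;35;35;50m[48;2;15;15;25m▌[38;2;15;15;25m[48;2;15;15;25m [38;2;15;15;25m[48;2;35;35;50m▌[38;2;15;15;25m[48;2;200;100;255m🬝[38;2;15;15;25m[48;2;200;100;255m🬊[38;2;28;28;41m[48;2;200;100;255m🬆[38;2;200;100;255m[48;2;15;15;25m🬐[38;2;15;15;25m[48;2;35;35;50m▌[38;2;15;15;25m[48;2;15;15;25m [38;2;15;15;25m[48;2;15;15;25m [0m
[38;2;35;35;50m[48;2;15;15;25m🬂[38;2;35;35;50m[48;2;15;15;25m🬂[38;2;35;35;50m[48;2;15;15;25m🬕[38;2;35;35;50m[48;2;15;15;25m🬂[38;2;35;35;50m[48;2;15;15;25m🬨[38;2;200;100;255m[48;2;15;15;25m🬊[38;2;200;100;255m[48;2;15;15;25m🬝[38;2;200;100;255m[48;2;35;35;50m🬬[38;2;200;100;255m[48;2;15;15;25m🬆[38;2;35;35;50m[48;2;15;15;25m🬨[38;2;35;35;50m[48;2;15;15;25m🬂[38;2;35;35;50m[48;2;15;15;25m🬂[0m
[38;2;15;15;25m[48;2;35;35;50m🬰[38;2;15;15;25m[48;2;35;35;50m🬰[38;2;35;35;50m[48;2;15;15;25m🬛[38;2;15;15;25m[48;2;35;35;50m🬰[38;2;15;15;25m[48;2;35;35;50m🬐[38;2;15;15;25m[48;2;35;35;50m🬰[38;2;15;15;25m[48;2;35;35;50m🬰[38;2;35;35;50m[48;2;15;15;25m🬛[38;2;15;15;25m[48;2;35;35;50m🬰[38;2;15;15;25m[48;2;35;35;50m🬐[38;2;15;15;25m[48;2;35;35;50m🬰[38;2;15;15;25m[48;2;35;35;50m🬰[0m
[38;2;15;15;25m[48;2;15;15;25m [38;2;15;15;25m[48;2;15;15;25m [38;2;35;35;50m[48;2;15;15;25m▌[38;2;15;15;25m[48;2;15;15;25m [38;2;15;15;25m[48;2;35;35;50m▌[38;2;15;15;25m[48;2;15;15;25m [38;2;15;15;25m[48;2;15;15;25m [38;2;35;35;50m[48;2;15;15;25m▌[38;2;15;15;25m[48;2;15;15;25m [38;2;15;15;25m[48;2;35;35;50m▌[38;2;15;15;25m[48;2;15;15;25m [38;2;15;15;25m[48;2;15;15;25m [0m
</frame>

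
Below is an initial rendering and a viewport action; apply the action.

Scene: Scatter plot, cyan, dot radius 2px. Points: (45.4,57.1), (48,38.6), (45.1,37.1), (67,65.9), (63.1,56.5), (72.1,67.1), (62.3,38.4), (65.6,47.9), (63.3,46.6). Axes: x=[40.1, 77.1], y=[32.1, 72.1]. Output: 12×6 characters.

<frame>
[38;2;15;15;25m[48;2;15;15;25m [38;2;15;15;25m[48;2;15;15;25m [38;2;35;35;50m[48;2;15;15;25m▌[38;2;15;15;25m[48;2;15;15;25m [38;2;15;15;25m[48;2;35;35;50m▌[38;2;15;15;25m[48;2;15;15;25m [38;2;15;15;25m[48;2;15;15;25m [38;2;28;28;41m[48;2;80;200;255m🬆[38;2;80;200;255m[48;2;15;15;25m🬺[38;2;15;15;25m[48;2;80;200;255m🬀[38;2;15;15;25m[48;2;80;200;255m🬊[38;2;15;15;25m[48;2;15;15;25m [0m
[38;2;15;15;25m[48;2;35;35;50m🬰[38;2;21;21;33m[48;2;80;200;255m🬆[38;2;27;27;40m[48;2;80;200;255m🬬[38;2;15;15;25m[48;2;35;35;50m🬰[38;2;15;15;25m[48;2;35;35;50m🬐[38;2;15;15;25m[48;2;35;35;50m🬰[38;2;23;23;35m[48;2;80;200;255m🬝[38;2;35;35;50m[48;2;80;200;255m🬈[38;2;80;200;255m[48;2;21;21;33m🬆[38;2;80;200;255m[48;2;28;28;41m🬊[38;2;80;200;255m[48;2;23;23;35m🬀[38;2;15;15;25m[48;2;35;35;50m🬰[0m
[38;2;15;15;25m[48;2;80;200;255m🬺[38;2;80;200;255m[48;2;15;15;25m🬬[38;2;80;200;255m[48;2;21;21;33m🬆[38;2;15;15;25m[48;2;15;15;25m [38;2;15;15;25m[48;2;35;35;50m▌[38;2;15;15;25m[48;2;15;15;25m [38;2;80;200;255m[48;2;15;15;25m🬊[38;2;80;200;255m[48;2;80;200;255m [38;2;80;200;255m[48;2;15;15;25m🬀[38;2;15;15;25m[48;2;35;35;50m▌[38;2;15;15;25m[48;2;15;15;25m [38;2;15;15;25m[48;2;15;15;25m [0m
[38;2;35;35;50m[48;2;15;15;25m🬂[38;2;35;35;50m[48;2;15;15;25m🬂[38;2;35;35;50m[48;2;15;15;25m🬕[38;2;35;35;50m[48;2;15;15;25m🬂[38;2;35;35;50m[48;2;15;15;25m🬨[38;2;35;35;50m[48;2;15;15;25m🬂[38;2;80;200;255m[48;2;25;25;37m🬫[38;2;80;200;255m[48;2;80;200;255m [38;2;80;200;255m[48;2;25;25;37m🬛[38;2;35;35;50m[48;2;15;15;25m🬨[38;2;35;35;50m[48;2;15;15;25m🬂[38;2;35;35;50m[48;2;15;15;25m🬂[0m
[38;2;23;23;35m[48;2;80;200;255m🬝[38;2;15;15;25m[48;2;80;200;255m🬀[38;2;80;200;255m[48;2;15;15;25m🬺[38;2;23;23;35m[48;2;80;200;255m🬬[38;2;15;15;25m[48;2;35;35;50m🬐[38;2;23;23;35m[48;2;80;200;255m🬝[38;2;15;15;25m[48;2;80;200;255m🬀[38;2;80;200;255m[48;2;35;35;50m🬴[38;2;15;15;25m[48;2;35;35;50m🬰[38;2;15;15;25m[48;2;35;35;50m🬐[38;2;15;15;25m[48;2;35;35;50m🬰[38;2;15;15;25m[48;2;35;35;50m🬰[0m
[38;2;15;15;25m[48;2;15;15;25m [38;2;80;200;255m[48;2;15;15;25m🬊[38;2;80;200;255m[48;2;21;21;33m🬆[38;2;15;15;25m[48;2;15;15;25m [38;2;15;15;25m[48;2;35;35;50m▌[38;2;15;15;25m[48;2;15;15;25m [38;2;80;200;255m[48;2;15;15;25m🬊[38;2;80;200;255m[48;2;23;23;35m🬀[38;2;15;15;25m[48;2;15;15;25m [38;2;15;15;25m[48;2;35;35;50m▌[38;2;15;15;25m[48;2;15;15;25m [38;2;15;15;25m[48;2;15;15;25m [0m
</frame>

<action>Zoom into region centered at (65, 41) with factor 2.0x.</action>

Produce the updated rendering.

<frame>
[38;2;15;15;25m[48;2;15;15;25m [38;2;15;15;25m[48;2;15;15;25m [38;2;35;35;50m[48;2;15;15;25m▌[38;2;15;15;25m[48;2;15;15;25m [38;2;21;21;33m[48;2;80;200;255m🬆[38;2;15;15;25m[48;2;80;200;255m🬆[38;2;80;200;255m[48;2;15;15;25m🬺[38;2;23;23;35m[48;2;80;200;255m🬬[38;2;15;15;25m[48;2;15;15;25m [38;2;15;15;25m[48;2;35;35;50m▌[38;2;15;15;25m[48;2;15;15;25m [38;2;15;15;25m[48;2;15;15;25m [0m
[38;2;15;15;25m[48;2;35;35;50m🬰[38;2;15;15;25m[48;2;35;35;50m🬰[38;2;35;35;50m[48;2;15;15;25m🬛[38;2;23;23;35m[48;2;80;200;255m🬺[38;2;80;200;255m[48;2;15;15;25m🬬[38;2;80;200;255m[48;2;21;21;33m🬆[38;2;80;200;255m[48;2;21;21;33m🬆[38;2;35;35;50m[48;2;15;15;25m🬛[38;2;15;15;25m[48;2;35;35;50m🬰[38;2;15;15;25m[48;2;35;35;50m🬐[38;2;15;15;25m[48;2;35;35;50m🬰[38;2;15;15;25m[48;2;35;35;50m🬰[0m
[38;2;15;15;25m[48;2;15;15;25m [38;2;15;15;25m[48;2;15;15;25m [38;2;35;35;50m[48;2;15;15;25m▌[38;2;15;15;25m[48;2;15;15;25m [38;2;27;27;40m[48;2;80;200;255m🬬[38;2;15;15;25m[48;2;15;15;25m [38;2;15;15;25m[48;2;15;15;25m [38;2;35;35;50m[48;2;15;15;25m▌[38;2;15;15;25m[48;2;15;15;25m [38;2;15;15;25m[48;2;35;35;50m▌[38;2;15;15;25m[48;2;15;15;25m [38;2;15;15;25m[48;2;15;15;25m [0m
[38;2;35;35;50m[48;2;15;15;25m🬂[38;2;35;35;50m[48;2;15;15;25m🬂[38;2;35;35;50m[48;2;15;15;25m🬕[38;2;80;200;255m[48;2;25;25;37m🬫[38;2;80;200;255m[48;2;80;200;255m [38;2;80;200;255m[48;2;23;23;35m🬃[38;2;35;35;50m[48;2;15;15;25m🬂[38;2;35;35;50m[48;2;15;15;25m🬕[38;2;35;35;50m[48;2;15;15;25m🬂[38;2;35;35;50m[48;2;15;15;25m🬨[38;2;35;35;50m[48;2;15;15;25m🬂[38;2;35;35;50m[48;2;15;15;25m🬂[0m
[38;2;15;15;25m[48;2;35;35;50m🬰[38;2;15;15;25m[48;2;35;35;50m🬰[38;2;35;35;50m[48;2;15;15;25m🬛[38;2;15;15;25m[48;2;35;35;50m🬰[38;2;80;200;255m[48;2;31;31;45m🬀[38;2;15;15;25m[48;2;35;35;50m🬰[38;2;15;15;25m[48;2;35;35;50m🬰[38;2;35;35;50m[48;2;15;15;25m🬛[38;2;15;15;25m[48;2;35;35;50m🬰[38;2;15;15;25m[48;2;35;35;50m🬐[38;2;15;15;25m[48;2;35;35;50m🬰[38;2;15;15;25m[48;2;35;35;50m🬰[0m
[38;2;15;15;25m[48;2;15;15;25m [38;2;15;15;25m[48;2;15;15;25m [38;2;35;35;50m[48;2;15;15;25m▌[38;2;15;15;25m[48;2;15;15;25m [38;2;15;15;25m[48;2;35;35;50m▌[38;2;15;15;25m[48;2;15;15;25m [38;2;15;15;25m[48;2;15;15;25m [38;2;35;35;50m[48;2;15;15;25m▌[38;2;15;15;25m[48;2;15;15;25m [38;2;15;15;25m[48;2;35;35;50m▌[38;2;15;15;25m[48;2;15;15;25m [38;2;15;15;25m[48;2;15;15;25m [0m
</frame>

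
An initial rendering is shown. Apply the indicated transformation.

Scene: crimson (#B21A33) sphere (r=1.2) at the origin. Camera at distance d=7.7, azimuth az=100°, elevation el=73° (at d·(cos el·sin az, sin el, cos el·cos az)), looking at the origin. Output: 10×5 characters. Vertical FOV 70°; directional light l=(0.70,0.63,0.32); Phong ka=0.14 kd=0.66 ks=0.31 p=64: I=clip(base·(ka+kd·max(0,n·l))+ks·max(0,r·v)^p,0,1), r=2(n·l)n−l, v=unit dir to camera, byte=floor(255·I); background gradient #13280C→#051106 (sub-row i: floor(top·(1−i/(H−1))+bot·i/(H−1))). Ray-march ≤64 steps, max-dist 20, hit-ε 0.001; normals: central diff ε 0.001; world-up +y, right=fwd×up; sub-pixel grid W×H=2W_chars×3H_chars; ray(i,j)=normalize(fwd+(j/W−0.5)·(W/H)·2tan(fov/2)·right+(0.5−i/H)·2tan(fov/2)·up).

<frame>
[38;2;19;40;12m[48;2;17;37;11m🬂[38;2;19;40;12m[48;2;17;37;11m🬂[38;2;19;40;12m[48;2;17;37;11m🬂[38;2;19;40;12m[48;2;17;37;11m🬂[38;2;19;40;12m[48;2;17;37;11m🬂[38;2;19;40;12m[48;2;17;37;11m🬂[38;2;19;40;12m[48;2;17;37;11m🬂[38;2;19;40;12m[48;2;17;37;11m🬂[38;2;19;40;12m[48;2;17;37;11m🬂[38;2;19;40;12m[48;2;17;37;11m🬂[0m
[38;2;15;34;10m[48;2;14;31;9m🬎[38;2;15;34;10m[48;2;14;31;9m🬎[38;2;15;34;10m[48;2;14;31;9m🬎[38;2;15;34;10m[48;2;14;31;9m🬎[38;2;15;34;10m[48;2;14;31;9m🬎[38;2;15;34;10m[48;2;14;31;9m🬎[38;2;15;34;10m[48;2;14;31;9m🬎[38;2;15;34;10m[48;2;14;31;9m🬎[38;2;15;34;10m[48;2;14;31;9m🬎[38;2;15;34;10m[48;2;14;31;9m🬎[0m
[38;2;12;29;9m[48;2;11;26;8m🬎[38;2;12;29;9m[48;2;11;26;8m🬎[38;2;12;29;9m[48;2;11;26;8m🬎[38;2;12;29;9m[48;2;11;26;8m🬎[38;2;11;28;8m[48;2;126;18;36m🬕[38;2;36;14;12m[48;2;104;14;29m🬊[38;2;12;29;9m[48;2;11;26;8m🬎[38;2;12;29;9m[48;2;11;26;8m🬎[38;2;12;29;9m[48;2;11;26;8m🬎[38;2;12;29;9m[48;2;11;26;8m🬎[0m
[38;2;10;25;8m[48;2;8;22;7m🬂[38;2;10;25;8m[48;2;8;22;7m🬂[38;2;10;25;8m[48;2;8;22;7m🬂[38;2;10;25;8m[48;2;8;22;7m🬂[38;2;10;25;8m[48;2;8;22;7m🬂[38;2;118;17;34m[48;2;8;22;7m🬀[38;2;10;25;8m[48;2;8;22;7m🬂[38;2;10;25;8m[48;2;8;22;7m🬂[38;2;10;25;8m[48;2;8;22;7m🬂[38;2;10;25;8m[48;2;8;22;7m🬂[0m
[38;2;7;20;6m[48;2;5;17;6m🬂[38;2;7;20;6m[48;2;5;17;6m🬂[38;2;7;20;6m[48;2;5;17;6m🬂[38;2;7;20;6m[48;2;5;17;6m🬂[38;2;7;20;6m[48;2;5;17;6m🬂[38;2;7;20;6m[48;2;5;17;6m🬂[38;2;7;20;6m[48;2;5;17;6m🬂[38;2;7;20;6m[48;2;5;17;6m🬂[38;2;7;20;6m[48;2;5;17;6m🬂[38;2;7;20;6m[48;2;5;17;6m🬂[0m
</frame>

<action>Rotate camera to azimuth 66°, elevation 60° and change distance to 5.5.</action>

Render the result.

<frame>
[38;2;19;40;12m[48;2;17;37;11m🬂[38;2;19;40;12m[48;2;17;37;11m🬂[38;2;19;40;12m[48;2;17;37;11m🬂[38;2;19;40;12m[48;2;17;37;11m🬂[38;2;19;40;12m[48;2;17;37;11m🬂[38;2;19;40;12m[48;2;17;37;11m🬂[38;2;19;40;12m[48;2;17;37;11m🬂[38;2;19;40;12m[48;2;17;37;11m🬂[38;2;19;40;12m[48;2;17;37;11m🬂[38;2;19;40;12m[48;2;17;37;11m🬂[0m
[38;2;15;34;10m[48;2;14;31;9m🬎[38;2;15;34;10m[48;2;14;31;9m🬎[38;2;15;34;10m[48;2;14;31;9m🬎[38;2;15;34;10m[48;2;14;31;9m🬎[38;2;15;34;10m[48;2;14;31;9m🬎[38;2;15;34;10m[48;2;14;31;9m🬎[38;2;15;34;10m[48;2;14;31;9m🬎[38;2;15;34;10m[48;2;14;31;9m🬎[38;2;15;34;10m[48;2;14;31;9m🬎[38;2;15;34;10m[48;2;14;31;9m🬎[0m
[38;2;12;29;9m[48;2;11;26;8m🬎[38;2;12;29;9m[48;2;11;26;8m🬎[38;2;12;29;9m[48;2;11;26;8m🬎[38;2;12;29;9m[48;2;11;26;8m🬎[38;2;12;30;9m[48;2;106;15;30m🬀[38;2;111;16;31m[48;2;194;75;94m🬬[38;2;95;13;27m[48;2;11;28;8m🬓[38;2;12;29;9m[48;2;11;26;8m🬎[38;2;12;29;9m[48;2;11;26;8m🬎[38;2;12;29;9m[48;2;11;26;8m🬎[0m
[38;2;10;25;8m[48;2;8;22;7m🬂[38;2;10;25;8m[48;2;8;22;7m🬂[38;2;10;25;8m[48;2;8;22;7m🬂[38;2;10;25;8m[48;2;8;22;7m🬂[38;2;131;19;37m[48;2;8;22;7m🬁[38;2;134;19;38m[48;2;8;22;7m🬂[38;2;10;25;8m[48;2;8;22;7m🬂[38;2;10;25;8m[48;2;8;22;7m🬂[38;2;10;25;8m[48;2;8;22;7m🬂[38;2;10;25;8m[48;2;8;22;7m🬂[0m
[38;2;7;20;6m[48;2;5;17;6m🬂[38;2;7;20;6m[48;2;5;17;6m🬂[38;2;7;20;6m[48;2;5;17;6m🬂[38;2;7;20;6m[48;2;5;17;6m🬂[38;2;7;20;6m[48;2;5;17;6m🬂[38;2;7;20;6m[48;2;5;17;6m🬂[38;2;7;20;6m[48;2;5;17;6m🬂[38;2;7;20;6m[48;2;5;17;6m🬂[38;2;7;20;6m[48;2;5;17;6m🬂[38;2;7;20;6m[48;2;5;17;6m🬂[0m
</frame>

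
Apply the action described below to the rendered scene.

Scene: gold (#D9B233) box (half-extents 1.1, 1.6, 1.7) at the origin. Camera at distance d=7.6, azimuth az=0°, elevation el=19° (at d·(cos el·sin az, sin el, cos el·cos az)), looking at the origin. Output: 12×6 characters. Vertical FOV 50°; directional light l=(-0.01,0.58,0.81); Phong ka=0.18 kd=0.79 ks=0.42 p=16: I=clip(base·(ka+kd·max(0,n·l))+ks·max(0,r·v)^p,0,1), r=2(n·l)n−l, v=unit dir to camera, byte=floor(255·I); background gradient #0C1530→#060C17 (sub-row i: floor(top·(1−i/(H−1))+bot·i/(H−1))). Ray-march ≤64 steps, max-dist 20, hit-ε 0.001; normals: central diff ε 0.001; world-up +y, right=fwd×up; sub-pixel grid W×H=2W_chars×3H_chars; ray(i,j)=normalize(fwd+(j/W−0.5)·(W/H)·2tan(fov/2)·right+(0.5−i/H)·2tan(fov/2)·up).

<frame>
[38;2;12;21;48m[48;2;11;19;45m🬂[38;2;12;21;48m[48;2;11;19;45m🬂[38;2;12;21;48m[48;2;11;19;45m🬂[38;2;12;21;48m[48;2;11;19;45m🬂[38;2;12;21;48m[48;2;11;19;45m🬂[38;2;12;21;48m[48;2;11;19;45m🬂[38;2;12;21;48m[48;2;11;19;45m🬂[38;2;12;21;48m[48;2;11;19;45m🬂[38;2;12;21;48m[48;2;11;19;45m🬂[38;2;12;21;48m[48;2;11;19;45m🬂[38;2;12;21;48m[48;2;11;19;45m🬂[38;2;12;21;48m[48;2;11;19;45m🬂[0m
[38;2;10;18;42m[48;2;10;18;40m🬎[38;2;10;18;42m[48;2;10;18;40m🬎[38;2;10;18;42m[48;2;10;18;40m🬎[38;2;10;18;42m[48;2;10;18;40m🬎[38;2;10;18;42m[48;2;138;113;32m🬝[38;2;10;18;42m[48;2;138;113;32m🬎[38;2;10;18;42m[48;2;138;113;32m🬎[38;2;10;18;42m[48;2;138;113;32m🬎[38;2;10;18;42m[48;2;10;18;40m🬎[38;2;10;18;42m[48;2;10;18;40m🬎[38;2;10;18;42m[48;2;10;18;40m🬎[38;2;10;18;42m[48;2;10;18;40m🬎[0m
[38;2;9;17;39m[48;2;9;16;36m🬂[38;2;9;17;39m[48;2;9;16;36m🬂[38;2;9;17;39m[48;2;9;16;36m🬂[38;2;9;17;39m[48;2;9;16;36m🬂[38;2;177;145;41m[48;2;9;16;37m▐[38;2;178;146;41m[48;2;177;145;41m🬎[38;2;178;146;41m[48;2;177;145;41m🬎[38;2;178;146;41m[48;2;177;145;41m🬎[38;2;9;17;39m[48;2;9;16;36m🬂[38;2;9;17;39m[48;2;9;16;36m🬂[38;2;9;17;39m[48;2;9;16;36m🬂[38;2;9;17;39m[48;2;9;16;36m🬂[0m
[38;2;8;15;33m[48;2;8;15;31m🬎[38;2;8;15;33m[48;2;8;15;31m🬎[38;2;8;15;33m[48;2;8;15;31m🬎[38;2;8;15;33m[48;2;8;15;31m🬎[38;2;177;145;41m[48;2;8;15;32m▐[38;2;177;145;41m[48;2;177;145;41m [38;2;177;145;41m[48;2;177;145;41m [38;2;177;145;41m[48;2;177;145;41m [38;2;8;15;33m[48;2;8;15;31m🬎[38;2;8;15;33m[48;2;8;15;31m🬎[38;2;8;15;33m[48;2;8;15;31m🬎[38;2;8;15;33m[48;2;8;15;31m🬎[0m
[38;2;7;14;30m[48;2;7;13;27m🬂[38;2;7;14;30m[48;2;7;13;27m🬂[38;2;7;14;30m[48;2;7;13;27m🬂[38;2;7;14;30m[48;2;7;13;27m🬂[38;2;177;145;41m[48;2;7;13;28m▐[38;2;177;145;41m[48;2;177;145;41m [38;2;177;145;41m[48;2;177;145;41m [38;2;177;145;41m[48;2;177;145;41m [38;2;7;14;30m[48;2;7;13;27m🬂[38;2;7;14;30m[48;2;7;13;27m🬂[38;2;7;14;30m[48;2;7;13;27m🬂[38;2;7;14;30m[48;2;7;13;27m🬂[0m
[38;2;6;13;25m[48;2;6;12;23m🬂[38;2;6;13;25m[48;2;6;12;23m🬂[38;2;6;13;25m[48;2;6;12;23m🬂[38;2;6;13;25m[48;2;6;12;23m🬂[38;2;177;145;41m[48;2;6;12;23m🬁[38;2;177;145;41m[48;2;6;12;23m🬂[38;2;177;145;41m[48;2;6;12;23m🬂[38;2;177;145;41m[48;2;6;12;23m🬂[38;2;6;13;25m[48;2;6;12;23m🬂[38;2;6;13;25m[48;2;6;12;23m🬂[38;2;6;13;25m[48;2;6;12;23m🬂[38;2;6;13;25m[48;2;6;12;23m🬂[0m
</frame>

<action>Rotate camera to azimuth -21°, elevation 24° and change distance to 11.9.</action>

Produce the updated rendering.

<frame>
[38;2;12;21;48m[48;2;11;19;45m🬂[38;2;12;21;48m[48;2;11;19;45m🬂[38;2;12;21;48m[48;2;11;19;45m🬂[38;2;12;21;48m[48;2;11;19;45m🬂[38;2;12;21;48m[48;2;11;19;45m🬂[38;2;12;21;48m[48;2;11;19;45m🬂[38;2;12;21;48m[48;2;11;19;45m🬂[38;2;12;21;48m[48;2;11;19;45m🬂[38;2;12;21;48m[48;2;11;19;45m🬂[38;2;12;21;48m[48;2;11;19;45m🬂[38;2;12;21;48m[48;2;11;19;45m🬂[38;2;12;21;48m[48;2;11;19;45m🬂[0m
[38;2;10;18;42m[48;2;10;18;40m🬎[38;2;10;18;42m[48;2;10;18;40m🬎[38;2;10;18;42m[48;2;10;18;40m🬎[38;2;10;18;42m[48;2;10;18;40m🬎[38;2;10;18;42m[48;2;10;18;40m🬎[38;2;10;18;42m[48;2;10;18;40m🬎[38;2;10;18;42m[48;2;10;18;40m🬎[38;2;10;18;42m[48;2;10;18;40m🬎[38;2;10;18;42m[48;2;10;18;40m🬎[38;2;10;18;42m[48;2;10;18;40m🬎[38;2;10;18;42m[48;2;10;18;40m🬎[38;2;10;18;42m[48;2;10;18;40m🬎[0m
[38;2;9;17;39m[48;2;9;16;36m🬂[38;2;9;17;39m[48;2;9;16;36m🬂[38;2;9;17;39m[48;2;9;16;36m🬂[38;2;9;17;39m[48;2;9;16;36m🬂[38;2;9;17;39m[48;2;9;16;36m🬂[38;2;138;113;32m[48;2;40;33;9m🬊[38;2;138;113;32m[48;2;177;145;41m🬎[38;2;9;17;38m[48;2;164;134;38m🬊[38;2;9;17;39m[48;2;9;16;36m🬂[38;2;9;17;39m[48;2;9;16;36m🬂[38;2;9;17;39m[48;2;9;16;36m🬂[38;2;9;17;39m[48;2;9;16;36m🬂[0m
[38;2;8;15;33m[48;2;8;15;31m🬎[38;2;8;15;33m[48;2;8;15;31m🬎[38;2;8;15;33m[48;2;8;15;31m🬎[38;2;8;15;33m[48;2;8;15;31m🬎[38;2;8;15;33m[48;2;8;15;31m🬎[38;2;40;33;9m[48;2;8;15;31m🬬[38;2;177;145;41m[48;2;177;145;41m [38;2;177;145;41m[48;2;8;15;32m▌[38;2;8;15;33m[48;2;8;15;31m🬎[38;2;8;15;33m[48;2;8;15;31m🬎[38;2;8;15;33m[48;2;8;15;31m🬎[38;2;8;15;33m[48;2;8;15;31m🬎[0m
[38;2;7;14;30m[48;2;7;13;27m🬂[38;2;7;14;30m[48;2;7;13;27m🬂[38;2;7;14;30m[48;2;7;13;27m🬂[38;2;7;14;30m[48;2;7;13;27m🬂[38;2;7;14;30m[48;2;7;13;27m🬂[38;2;7;13;28m[48;2;40;33;9m🬺[38;2;177;145;41m[48;2;7;13;27m🬂[38;2;177;145;41m[48;2;7;13;28m🬀[38;2;7;14;30m[48;2;7;13;27m🬂[38;2;7;14;30m[48;2;7;13;27m🬂[38;2;7;14;30m[48;2;7;13;27m🬂[38;2;7;14;30m[48;2;7;13;27m🬂[0m
[38;2;6;13;25m[48;2;6;12;23m🬂[38;2;6;13;25m[48;2;6;12;23m🬂[38;2;6;13;25m[48;2;6;12;23m🬂[38;2;6;13;25m[48;2;6;12;23m🬂[38;2;6;13;25m[48;2;6;12;23m🬂[38;2;6;13;25m[48;2;6;12;23m🬂[38;2;6;13;25m[48;2;6;12;23m🬂[38;2;6;13;25m[48;2;6;12;23m🬂[38;2;6;13;25m[48;2;6;12;23m🬂[38;2;6;13;25m[48;2;6;12;23m🬂[38;2;6;13;25m[48;2;6;12;23m🬂[38;2;6;13;25m[48;2;6;12;23m🬂[0m
</frame>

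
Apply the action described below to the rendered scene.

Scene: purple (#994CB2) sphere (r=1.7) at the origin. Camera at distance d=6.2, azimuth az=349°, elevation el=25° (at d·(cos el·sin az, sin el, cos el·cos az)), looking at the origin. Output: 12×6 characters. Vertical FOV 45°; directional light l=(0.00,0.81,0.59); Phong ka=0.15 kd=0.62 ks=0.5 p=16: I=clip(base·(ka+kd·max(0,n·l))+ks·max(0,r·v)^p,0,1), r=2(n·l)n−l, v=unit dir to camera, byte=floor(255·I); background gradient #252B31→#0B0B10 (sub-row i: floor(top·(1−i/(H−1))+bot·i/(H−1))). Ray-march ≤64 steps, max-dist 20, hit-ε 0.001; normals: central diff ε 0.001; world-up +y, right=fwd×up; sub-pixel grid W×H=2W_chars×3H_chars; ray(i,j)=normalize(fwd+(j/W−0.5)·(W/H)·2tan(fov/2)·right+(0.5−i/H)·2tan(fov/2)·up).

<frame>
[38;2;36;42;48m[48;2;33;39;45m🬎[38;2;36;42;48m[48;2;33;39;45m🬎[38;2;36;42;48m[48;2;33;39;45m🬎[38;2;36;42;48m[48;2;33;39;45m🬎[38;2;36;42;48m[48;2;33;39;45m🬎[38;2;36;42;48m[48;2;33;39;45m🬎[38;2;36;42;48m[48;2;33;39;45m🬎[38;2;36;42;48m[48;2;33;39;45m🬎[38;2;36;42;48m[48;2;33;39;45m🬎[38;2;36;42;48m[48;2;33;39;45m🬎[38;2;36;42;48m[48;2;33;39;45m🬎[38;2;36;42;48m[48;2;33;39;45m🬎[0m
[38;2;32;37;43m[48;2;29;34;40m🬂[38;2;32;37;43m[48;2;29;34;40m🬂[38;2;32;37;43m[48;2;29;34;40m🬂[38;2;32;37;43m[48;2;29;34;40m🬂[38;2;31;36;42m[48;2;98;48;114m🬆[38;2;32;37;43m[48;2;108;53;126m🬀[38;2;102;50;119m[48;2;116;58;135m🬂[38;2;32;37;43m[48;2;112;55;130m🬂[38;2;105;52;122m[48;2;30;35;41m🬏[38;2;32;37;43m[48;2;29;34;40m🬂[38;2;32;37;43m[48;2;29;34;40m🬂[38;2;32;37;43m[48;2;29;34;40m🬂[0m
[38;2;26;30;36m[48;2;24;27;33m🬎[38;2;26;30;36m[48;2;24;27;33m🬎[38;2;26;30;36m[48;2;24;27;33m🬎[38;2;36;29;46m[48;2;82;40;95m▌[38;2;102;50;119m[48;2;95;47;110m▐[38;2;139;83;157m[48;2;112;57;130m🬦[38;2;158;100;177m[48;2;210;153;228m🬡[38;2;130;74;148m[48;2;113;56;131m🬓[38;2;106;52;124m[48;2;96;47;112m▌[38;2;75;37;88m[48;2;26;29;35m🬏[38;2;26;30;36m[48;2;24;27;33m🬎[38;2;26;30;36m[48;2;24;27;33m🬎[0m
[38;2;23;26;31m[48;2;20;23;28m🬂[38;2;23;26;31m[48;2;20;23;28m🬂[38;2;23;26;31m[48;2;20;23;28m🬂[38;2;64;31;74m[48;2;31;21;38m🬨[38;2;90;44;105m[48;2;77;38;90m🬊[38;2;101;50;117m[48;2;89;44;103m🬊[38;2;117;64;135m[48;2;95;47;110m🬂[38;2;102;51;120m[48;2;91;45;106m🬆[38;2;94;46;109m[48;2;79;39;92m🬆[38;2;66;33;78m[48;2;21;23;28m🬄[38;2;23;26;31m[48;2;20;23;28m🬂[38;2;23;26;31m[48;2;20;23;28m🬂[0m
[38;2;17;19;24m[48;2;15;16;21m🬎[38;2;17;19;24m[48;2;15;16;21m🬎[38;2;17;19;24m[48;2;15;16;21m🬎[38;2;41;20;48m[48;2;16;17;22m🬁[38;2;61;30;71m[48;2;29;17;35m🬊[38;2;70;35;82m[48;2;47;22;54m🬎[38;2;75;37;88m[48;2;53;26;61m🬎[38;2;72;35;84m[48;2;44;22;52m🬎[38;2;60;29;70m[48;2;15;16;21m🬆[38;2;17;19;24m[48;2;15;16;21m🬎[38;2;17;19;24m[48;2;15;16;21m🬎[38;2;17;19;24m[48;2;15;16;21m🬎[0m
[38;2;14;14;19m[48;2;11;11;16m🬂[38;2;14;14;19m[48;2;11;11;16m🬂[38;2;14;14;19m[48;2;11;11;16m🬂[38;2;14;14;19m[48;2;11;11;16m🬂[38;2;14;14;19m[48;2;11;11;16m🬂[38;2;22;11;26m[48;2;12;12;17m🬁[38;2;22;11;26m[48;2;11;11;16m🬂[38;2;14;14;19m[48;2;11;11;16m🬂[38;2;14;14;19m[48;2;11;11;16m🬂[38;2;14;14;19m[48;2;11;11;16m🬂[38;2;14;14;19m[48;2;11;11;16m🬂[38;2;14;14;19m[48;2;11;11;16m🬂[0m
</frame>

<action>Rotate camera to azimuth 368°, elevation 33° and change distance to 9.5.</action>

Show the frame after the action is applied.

<frame>
[38;2;36;42;48m[48;2;33;39;45m🬎[38;2;36;42;48m[48;2;33;39;45m🬎[38;2;36;42;48m[48;2;33;39;45m🬎[38;2;36;42;48m[48;2;33;39;45m🬎[38;2;36;42;48m[48;2;33;39;45m🬎[38;2;36;42;48m[48;2;33;39;45m🬎[38;2;36;42;48m[48;2;33;39;45m🬎[38;2;36;42;48m[48;2;33;39;45m🬎[38;2;36;42;48m[48;2;33;39;45m🬎[38;2;36;42;48m[48;2;33;39;45m🬎[38;2;36;42;48m[48;2;33;39;45m🬎[38;2;36;42;48m[48;2;33;39;45m🬎[0m
[38;2;32;37;43m[48;2;29;34;40m🬂[38;2;32;37;43m[48;2;29;34;40m🬂[38;2;32;37;43m[48;2;29;34;40m🬂[38;2;32;37;43m[48;2;29;34;40m🬂[38;2;32;37;43m[48;2;29;34;40m🬂[38;2;32;37;43m[48;2;29;34;40m🬂[38;2;32;37;43m[48;2;29;34;40m🬂[38;2;32;37;43m[48;2;29;34;40m🬂[38;2;32;37;43m[48;2;29;34;40m🬂[38;2;32;37;43m[48;2;29;34;40m🬂[38;2;32;37;43m[48;2;29;34;40m🬂[38;2;32;37;43m[48;2;29;34;40m🬂[0m
[38;2;26;30;36m[48;2;24;27;33m🬎[38;2;26;30;36m[48;2;24;27;33m🬎[38;2;26;30;36m[48;2;24;27;33m🬎[38;2;26;30;36m[48;2;24;27;33m🬎[38;2;26;29;35m[48;2;95;47;110m🬕[38;2;109;54;127m[48;2;150;92;169m🬝[38;2;114;58;133m[48;2;231;172;250m🬬[38;2;27;31;37m[48;2;93;46;108m🬁[38;2;26;30;36m[48;2;24;27;33m🬎[38;2;26;30;36m[48;2;24;27;33m🬎[38;2;26;30;36m[48;2;24;27;33m🬎[38;2;26;30;36m[48;2;24;27;33m🬎[0m
[38;2;23;26;31m[48;2;20;23;28m🬂[38;2;23;26;31m[48;2;20;23;28m🬂[38;2;23;26;31m[48;2;20;23;28m🬂[38;2;23;26;31m[48;2;20;23;28m🬂[38;2;78;39;91m[48;2;21;24;29m▐[38;2;114;59;132m[48;2;91;44;105m🬂[38;2;152;96;170m[48;2;96;47;111m🬀[38;2;90;44;105m[48;2;65;31;75m🬆[38;2;23;26;31m[48;2;20;23;28m🬂[38;2;23;26;31m[48;2;20;23;28m🬂[38;2;23;26;31m[48;2;20;23;28m🬂[38;2;23;26;31m[48;2;20;23;28m🬂[0m
[38;2;17;19;24m[48;2;15;16;21m🬎[38;2;17;19;24m[48;2;15;16;21m🬎[38;2;17;19;24m[48;2;15;16;21m🬎[38;2;17;19;24m[48;2;15;16;21m🬎[38;2;17;19;24m[48;2;15;16;21m🬎[38;2;57;28;66m[48;2;16;17;22m🬂[38;2;62;30;73m[48;2;16;17;22m🬂[38;2;43;21;51m[48;2;16;17;22m🬀[38;2;17;19;24m[48;2;15;16;21m🬎[38;2;17;19;24m[48;2;15;16;21m🬎[38;2;17;19;24m[48;2;15;16;21m🬎[38;2;17;19;24m[48;2;15;16;21m🬎[0m
[38;2;14;14;19m[48;2;11;11;16m🬂[38;2;14;14;19m[48;2;11;11;16m🬂[38;2;14;14;19m[48;2;11;11;16m🬂[38;2;14;14;19m[48;2;11;11;16m🬂[38;2;14;14;19m[48;2;11;11;16m🬂[38;2;14;14;19m[48;2;11;11;16m🬂[38;2;14;14;19m[48;2;11;11;16m🬂[38;2;14;14;19m[48;2;11;11;16m🬂[38;2;14;14;19m[48;2;11;11;16m🬂[38;2;14;14;19m[48;2;11;11;16m🬂[38;2;14;14;19m[48;2;11;11;16m🬂[38;2;14;14;19m[48;2;11;11;16m🬂[0m
</frame>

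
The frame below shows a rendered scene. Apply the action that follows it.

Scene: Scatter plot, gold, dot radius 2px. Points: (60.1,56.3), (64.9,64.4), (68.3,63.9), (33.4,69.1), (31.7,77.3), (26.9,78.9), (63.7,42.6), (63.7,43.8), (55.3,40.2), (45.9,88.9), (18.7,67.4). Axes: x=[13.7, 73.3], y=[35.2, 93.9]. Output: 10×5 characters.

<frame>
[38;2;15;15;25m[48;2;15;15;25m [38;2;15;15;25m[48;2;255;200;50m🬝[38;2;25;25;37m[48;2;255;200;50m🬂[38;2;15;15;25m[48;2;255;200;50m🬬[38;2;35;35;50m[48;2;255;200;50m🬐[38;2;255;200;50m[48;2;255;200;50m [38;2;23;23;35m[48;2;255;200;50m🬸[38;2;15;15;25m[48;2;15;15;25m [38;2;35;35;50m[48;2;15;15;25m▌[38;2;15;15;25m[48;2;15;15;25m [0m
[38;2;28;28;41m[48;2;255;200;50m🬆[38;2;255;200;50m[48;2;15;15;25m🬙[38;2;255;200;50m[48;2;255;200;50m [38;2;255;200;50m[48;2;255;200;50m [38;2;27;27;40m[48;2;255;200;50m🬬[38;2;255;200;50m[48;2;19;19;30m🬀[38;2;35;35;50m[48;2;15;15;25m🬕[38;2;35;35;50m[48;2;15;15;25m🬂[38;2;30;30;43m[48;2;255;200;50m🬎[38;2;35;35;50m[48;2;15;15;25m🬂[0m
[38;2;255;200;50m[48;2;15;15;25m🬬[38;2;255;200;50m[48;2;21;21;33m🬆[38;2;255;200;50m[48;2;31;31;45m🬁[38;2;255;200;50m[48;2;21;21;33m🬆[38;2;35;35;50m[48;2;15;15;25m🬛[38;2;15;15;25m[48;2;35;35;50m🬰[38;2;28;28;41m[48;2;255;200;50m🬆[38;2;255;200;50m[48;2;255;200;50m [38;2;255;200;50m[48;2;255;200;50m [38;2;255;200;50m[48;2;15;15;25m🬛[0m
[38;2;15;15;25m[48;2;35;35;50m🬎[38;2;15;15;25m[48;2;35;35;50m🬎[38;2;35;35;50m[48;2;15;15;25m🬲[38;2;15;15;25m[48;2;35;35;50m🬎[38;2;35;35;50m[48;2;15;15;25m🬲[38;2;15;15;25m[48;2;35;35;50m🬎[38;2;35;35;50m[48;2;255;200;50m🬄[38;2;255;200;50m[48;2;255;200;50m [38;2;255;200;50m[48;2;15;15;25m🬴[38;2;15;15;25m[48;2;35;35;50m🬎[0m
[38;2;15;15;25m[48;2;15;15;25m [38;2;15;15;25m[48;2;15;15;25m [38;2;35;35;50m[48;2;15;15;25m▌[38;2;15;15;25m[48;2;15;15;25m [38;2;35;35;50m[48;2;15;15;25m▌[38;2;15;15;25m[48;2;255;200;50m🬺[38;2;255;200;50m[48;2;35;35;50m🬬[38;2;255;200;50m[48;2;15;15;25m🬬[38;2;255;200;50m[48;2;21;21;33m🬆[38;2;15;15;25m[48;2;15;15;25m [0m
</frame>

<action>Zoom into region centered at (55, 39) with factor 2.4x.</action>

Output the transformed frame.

<frame>
[38;2;15;15;25m[48;2;15;15;25m [38;2;15;15;25m[48;2;15;15;25m [38;2;35;35;50m[48;2;15;15;25m▌[38;2;15;15;25m[48;2;15;15;25m [38;2;35;35;50m[48;2;15;15;25m▌[38;2;15;15;25m[48;2;15;15;25m [38;2;35;35;50m[48;2;15;15;25m▌[38;2;15;15;25m[48;2;15;15;25m [38;2;23;23;35m[48;2;255;200;50m🬬[38;2;15;15;25m[48;2;15;15;25m [0m
[38;2;35;35;50m[48;2;15;15;25m🬂[38;2;35;35;50m[48;2;15;15;25m🬂[38;2;35;35;50m[48;2;15;15;25m🬕[38;2;35;35;50m[48;2;15;15;25m🬂[38;2;35;35;50m[48;2;255;200;50m🬆[38;2;23;23;35m[48;2;255;200;50m🬬[38;2;35;35;50m[48;2;15;15;25m🬕[38;2;255;200;50m[48;2;25;25;37m🬫[38;2;255;200;50m[48;2;255;200;50m [38;2;255;200;50m[48;2;23;23;35m🬃[0m
[38;2;15;15;25m[48;2;35;35;50m🬰[38;2;15;15;25m[48;2;35;35;50m🬰[38;2;35;35;50m[48;2;15;15;25m🬛[38;2;23;23;35m[48;2;255;200;50m🬺[38;2;255;200;50m[48;2;35;35;50m🬬[38;2;255;200;50m[48;2;21;21;33m🬆[38;2;35;35;50m[48;2;15;15;25m🬛[38;2;15;15;25m[48;2;35;35;50m🬰[38;2;255;200;50m[48;2;27;27;40m🬀[38;2;15;15;25m[48;2;35;35;50m🬰[0m
[38;2;15;15;25m[48;2;35;35;50m🬎[38;2;15;15;25m[48;2;35;35;50m🬎[38;2;35;35;50m[48;2;15;15;25m🬲[38;2;15;15;25m[48;2;35;35;50m🬎[38;2;35;35;50m[48;2;15;15;25m🬲[38;2;15;15;25m[48;2;35;35;50m🬎[38;2;35;35;50m[48;2;15;15;25m🬲[38;2;15;15;25m[48;2;35;35;50m🬎[38;2;35;35;50m[48;2;15;15;25m🬲[38;2;15;15;25m[48;2;35;35;50m🬎[0m
[38;2;15;15;25m[48;2;15;15;25m [38;2;15;15;25m[48;2;15;15;25m [38;2;35;35;50m[48;2;15;15;25m▌[38;2;15;15;25m[48;2;15;15;25m [38;2;35;35;50m[48;2;15;15;25m▌[38;2;15;15;25m[48;2;15;15;25m [38;2;35;35;50m[48;2;15;15;25m▌[38;2;15;15;25m[48;2;15;15;25m [38;2;35;35;50m[48;2;15;15;25m▌[38;2;15;15;25m[48;2;15;15;25m [0m
</frame>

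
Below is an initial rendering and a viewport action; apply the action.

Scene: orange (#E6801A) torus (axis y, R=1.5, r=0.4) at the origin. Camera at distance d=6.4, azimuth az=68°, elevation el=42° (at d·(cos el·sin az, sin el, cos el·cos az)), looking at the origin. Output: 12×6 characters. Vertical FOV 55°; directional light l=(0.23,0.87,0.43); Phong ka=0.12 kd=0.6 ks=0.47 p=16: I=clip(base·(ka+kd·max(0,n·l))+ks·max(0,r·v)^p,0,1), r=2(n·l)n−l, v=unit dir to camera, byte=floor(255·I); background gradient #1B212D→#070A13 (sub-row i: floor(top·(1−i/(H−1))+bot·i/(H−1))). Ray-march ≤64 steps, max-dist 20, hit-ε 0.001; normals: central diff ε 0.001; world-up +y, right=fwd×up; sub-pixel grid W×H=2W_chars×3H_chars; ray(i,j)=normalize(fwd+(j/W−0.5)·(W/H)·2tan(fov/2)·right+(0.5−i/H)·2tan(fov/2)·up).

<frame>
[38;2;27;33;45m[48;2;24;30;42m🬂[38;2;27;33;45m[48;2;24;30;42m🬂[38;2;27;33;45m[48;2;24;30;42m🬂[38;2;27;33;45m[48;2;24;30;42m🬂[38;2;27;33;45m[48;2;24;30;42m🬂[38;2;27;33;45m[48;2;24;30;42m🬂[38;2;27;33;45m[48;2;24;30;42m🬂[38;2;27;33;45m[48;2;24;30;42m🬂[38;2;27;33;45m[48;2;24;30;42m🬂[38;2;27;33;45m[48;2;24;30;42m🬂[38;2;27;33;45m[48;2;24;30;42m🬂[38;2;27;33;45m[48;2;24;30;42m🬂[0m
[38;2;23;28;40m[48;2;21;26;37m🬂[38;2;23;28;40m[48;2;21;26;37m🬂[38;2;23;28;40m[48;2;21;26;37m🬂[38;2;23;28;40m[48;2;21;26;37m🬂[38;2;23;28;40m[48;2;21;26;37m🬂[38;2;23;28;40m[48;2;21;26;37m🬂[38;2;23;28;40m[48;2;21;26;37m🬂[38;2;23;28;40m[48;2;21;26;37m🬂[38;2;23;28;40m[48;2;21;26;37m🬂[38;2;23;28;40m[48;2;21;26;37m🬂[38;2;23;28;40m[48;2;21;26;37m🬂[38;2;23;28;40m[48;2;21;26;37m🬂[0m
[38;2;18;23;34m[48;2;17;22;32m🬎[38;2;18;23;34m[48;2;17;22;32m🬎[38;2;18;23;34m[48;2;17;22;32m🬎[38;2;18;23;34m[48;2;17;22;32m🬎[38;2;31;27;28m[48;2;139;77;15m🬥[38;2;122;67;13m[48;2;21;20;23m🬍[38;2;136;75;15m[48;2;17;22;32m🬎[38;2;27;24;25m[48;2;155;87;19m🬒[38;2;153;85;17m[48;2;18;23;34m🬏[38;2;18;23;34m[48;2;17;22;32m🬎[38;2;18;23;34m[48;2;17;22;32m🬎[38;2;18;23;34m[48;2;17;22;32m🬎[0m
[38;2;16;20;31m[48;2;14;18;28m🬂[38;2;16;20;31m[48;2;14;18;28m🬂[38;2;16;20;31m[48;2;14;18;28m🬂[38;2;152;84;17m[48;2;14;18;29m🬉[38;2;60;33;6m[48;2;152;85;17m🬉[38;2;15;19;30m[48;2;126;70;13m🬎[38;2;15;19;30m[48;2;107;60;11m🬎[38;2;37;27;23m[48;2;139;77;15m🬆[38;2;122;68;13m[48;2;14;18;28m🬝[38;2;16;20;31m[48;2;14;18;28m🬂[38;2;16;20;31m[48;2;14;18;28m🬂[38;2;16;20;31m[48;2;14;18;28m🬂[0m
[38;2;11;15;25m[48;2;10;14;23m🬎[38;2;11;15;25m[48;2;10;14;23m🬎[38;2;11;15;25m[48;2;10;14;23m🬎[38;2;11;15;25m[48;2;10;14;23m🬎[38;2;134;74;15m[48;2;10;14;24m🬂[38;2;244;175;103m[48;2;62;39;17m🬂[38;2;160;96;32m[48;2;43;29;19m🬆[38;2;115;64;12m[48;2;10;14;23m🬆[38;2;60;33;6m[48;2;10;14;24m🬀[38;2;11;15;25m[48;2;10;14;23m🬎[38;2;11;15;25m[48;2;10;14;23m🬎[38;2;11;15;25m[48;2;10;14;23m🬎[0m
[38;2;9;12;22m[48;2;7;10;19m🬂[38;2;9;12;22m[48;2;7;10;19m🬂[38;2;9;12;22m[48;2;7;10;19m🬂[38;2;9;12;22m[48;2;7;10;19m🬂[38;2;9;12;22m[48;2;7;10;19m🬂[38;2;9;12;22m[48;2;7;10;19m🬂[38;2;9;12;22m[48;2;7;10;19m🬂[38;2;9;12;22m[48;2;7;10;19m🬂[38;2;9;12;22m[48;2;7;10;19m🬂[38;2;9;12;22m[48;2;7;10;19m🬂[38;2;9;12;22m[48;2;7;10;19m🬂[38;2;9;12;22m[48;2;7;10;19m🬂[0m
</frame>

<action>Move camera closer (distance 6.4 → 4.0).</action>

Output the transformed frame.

<frame>
[38;2;27;33;45m[48;2;24;30;42m🬂[38;2;27;33;45m[48;2;24;30;42m🬂[38;2;27;33;45m[48;2;24;30;42m🬂[38;2;27;33;45m[48;2;24;30;42m🬂[38;2;27;33;45m[48;2;24;30;42m🬂[38;2;27;33;45m[48;2;24;30;42m🬂[38;2;27;33;45m[48;2;24;30;42m🬂[38;2;27;33;45m[48;2;24;30;42m🬂[38;2;27;33;45m[48;2;24;30;42m🬂[38;2;27;33;45m[48;2;24;30;42m🬂[38;2;27;33;45m[48;2;24;30;42m🬂[38;2;27;33;45m[48;2;24;30;42m🬂[0m
[38;2;23;28;40m[48;2;21;26;37m🬂[38;2;23;28;40m[48;2;21;26;37m🬂[38;2;23;28;40m[48;2;21;26;37m🬂[38;2;23;28;40m[48;2;21;26;37m🬂[38;2;22;27;39m[48;2;146;81;16m🬎[38;2;22;27;39m[48;2;152;86;20m🬎[38;2;22;27;39m[48;2;190;120;50m🬎[38;2;22;27;39m[48;2;163;91;19m🬎[38;2;135;75;15m[48;2;22;27;38m🬏[38;2;23;28;40m[48;2;21;26;37m🬂[38;2;23;28;40m[48;2;21;26;37m🬂[38;2;23;28;40m[48;2;21;26;37m🬂[0m
[38;2;18;23;34m[48;2;17;22;32m🬎[38;2;18;23;34m[48;2;17;22;32m🬎[38;2;18;23;34m[48;2;148;82;16m🬆[38;2;131;73;14m[48;2;77;43;8m🬕[38;2;116;64;12m[48;2;37;23;11m🬂[38;2;102;57;11m[48;2;22;18;17m🬂[38;2;115;64;12m[48;2;19;20;25m🬂[38;2;134;75;17m[48;2;28;24;23m🬊[38;2;148;82;16m[48;2;69;38;7m🬬[38;2;19;24;35m[48;2;141;78;15m🬁[38;2;97;54;11m[48;2;18;23;34m🬏[38;2;18;23;34m[48;2;17;22;32m🬎[0m
[38;2;16;20;31m[48;2;14;18;28m🬂[38;2;16;20;31m[48;2;14;18;28m🬂[38;2;141;78;15m[48;2;159;88;17m🬉[38;2;27;15;3m[48;2;105;58;11m🬉[38;2;16;20;31m[48;2;14;18;28m🬂[38;2;16;20;31m[48;2;14;18;28m🬂[38;2;16;20;31m[48;2;14;18;28m🬂[38;2;16;20;31m[48;2;14;18;28m🬂[38;2;15;19;29m[48;2;102;56;11m▌[38;2;146;81;16m[48;2;140;77;15m🬷[38;2;129;71;14m[48;2;15;19;29m▌[38;2;16;20;31m[48;2;14;18;28m🬂[0m
[38;2;11;15;25m[48;2;10;14;23m🬎[38;2;11;15;25m[48;2;10;14;23m🬎[38;2;156;87;17m[48;2;10;14;23m🬬[38;2;153;85;17m[48;2;182;109;36m🬙[38;2;114;63;12m[48;2;205;133;62m🬎[38;2;12;16;26m[48;2;143;81;18m🬂[38;2;12;16;26m[48;2;139;77;15m🬂[38;2;12;16;26m[48;2;134;74;15m🬀[38;2;127;71;14m[48;2;147;81;16m🬀[38;2;138;77;15m[48;2;106;59;12m🬝[38;2;104;57;11m[48;2;10;14;24m🬄[38;2;11;15;25m[48;2;10;14;23m🬎[0m
[38;2;9;12;22m[48;2;7;10;19m🬂[38;2;9;12;22m[48;2;7;10;19m🬂[38;2;96;53;10m[48;2;7;10;20m🬁[38;2;139;77;15m[48;2;7;10;19m🬊[38;2;164;97;30m[48;2;53;32;15m🬎[38;2;244;173;102m[48;2;130;72;14m🬂[38;2;189;119;50m[48;2;127;70;14m🬂[38;2;141;79;16m[48;2;88;48;9m🬎[38;2;117;64;12m[48;2;7;10;19m🬎[38;2;104;58;11m[48;2;14;13;16m🬀[38;2;9;12;22m[48;2;7;10;19m🬂[38;2;9;12;22m[48;2;7;10;19m🬂[0m
</frame>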